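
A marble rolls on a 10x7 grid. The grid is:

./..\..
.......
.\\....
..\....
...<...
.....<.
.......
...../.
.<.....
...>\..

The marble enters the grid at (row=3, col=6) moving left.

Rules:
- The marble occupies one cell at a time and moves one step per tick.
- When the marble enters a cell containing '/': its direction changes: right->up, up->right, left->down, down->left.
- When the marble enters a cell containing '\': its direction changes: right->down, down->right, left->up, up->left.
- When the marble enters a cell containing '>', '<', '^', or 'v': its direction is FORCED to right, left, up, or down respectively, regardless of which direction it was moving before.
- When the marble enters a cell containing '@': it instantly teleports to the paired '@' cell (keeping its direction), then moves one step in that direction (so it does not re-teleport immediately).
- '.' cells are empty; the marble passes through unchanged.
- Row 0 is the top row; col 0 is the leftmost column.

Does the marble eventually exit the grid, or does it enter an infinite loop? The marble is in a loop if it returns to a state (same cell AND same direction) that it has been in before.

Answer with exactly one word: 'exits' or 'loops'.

Step 1: enter (3,6), '.' pass, move left to (3,5)
Step 2: enter (3,5), '.' pass, move left to (3,4)
Step 3: enter (3,4), '.' pass, move left to (3,3)
Step 4: enter (3,3), '.' pass, move left to (3,2)
Step 5: enter (3,2), '\' deflects left->up, move up to (2,2)
Step 6: enter (2,2), '\' deflects up->left, move left to (2,1)
Step 7: enter (2,1), '\' deflects left->up, move up to (1,1)
Step 8: enter (1,1), '.' pass, move up to (0,1)
Step 9: enter (0,1), '/' deflects up->right, move right to (0,2)
Step 10: enter (0,2), '.' pass, move right to (0,3)
Step 11: enter (0,3), '.' pass, move right to (0,4)
Step 12: enter (0,4), '\' deflects right->down, move down to (1,4)
Step 13: enter (1,4), '.' pass, move down to (2,4)
Step 14: enter (2,4), '.' pass, move down to (3,4)
Step 15: enter (3,4), '.' pass, move down to (4,4)
Step 16: enter (4,4), '.' pass, move down to (5,4)
Step 17: enter (5,4), '.' pass, move down to (6,4)
Step 18: enter (6,4), '.' pass, move down to (7,4)
Step 19: enter (7,4), '.' pass, move down to (8,4)
Step 20: enter (8,4), '.' pass, move down to (9,4)
Step 21: enter (9,4), '\' deflects down->right, move right to (9,5)
Step 22: enter (9,5), '.' pass, move right to (9,6)
Step 23: enter (9,6), '.' pass, move right to (9,7)
Step 24: at (9,7) — EXIT via right edge, pos 9

Answer: exits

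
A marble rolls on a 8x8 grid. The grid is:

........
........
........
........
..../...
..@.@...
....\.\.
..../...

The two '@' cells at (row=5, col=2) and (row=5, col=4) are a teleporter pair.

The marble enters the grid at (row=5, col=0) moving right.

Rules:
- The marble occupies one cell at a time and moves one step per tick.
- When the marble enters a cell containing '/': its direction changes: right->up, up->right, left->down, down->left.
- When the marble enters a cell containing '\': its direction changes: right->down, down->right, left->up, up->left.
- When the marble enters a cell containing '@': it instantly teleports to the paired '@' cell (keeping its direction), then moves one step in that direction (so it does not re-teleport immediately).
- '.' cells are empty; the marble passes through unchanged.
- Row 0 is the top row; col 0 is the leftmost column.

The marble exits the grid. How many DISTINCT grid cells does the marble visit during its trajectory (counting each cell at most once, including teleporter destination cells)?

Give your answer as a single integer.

Step 1: enter (5,0), '.' pass, move right to (5,1)
Step 2: enter (5,1), '.' pass, move right to (5,2)
Step 3: enter (5,2), '@' teleport (5,2)->(5,4), also enter (5,4), move right to (5,5)
Step 4: enter (5,5), '.' pass, move right to (5,6)
Step 5: enter (5,6), '.' pass, move right to (5,7)
Step 6: enter (5,7), '.' pass, move right to (5,8)
Step 7: at (5,8) — EXIT via right edge, pos 5
Distinct cells visited: 7 (path length 7)

Answer: 7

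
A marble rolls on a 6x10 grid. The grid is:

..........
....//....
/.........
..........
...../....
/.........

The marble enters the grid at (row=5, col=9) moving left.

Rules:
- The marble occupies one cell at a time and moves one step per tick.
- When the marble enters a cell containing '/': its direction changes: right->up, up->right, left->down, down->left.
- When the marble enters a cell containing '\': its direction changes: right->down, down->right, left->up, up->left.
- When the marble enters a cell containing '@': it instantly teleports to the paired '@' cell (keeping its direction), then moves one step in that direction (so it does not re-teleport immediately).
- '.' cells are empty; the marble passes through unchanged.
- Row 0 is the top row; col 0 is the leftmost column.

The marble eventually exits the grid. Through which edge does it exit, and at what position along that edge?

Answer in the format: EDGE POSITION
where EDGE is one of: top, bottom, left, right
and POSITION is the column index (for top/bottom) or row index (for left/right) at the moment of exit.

Answer: bottom 0

Derivation:
Step 1: enter (5,9), '.' pass, move left to (5,8)
Step 2: enter (5,8), '.' pass, move left to (5,7)
Step 3: enter (5,7), '.' pass, move left to (5,6)
Step 4: enter (5,6), '.' pass, move left to (5,5)
Step 5: enter (5,5), '.' pass, move left to (5,4)
Step 6: enter (5,4), '.' pass, move left to (5,3)
Step 7: enter (5,3), '.' pass, move left to (5,2)
Step 8: enter (5,2), '.' pass, move left to (5,1)
Step 9: enter (5,1), '.' pass, move left to (5,0)
Step 10: enter (5,0), '/' deflects left->down, move down to (6,0)
Step 11: at (6,0) — EXIT via bottom edge, pos 0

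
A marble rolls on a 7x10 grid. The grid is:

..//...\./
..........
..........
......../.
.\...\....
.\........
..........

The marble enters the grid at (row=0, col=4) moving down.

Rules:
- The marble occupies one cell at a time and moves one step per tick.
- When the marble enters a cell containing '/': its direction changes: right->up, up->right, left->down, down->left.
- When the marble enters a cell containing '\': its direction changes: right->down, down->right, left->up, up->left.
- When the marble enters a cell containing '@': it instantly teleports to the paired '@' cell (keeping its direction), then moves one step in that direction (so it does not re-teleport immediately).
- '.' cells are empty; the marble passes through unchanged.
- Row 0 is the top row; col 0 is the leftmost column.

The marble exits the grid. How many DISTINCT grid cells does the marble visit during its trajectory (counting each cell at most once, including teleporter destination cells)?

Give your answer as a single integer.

Step 1: enter (0,4), '.' pass, move down to (1,4)
Step 2: enter (1,4), '.' pass, move down to (2,4)
Step 3: enter (2,4), '.' pass, move down to (3,4)
Step 4: enter (3,4), '.' pass, move down to (4,4)
Step 5: enter (4,4), '.' pass, move down to (5,4)
Step 6: enter (5,4), '.' pass, move down to (6,4)
Step 7: enter (6,4), '.' pass, move down to (7,4)
Step 8: at (7,4) — EXIT via bottom edge, pos 4
Distinct cells visited: 7 (path length 7)

Answer: 7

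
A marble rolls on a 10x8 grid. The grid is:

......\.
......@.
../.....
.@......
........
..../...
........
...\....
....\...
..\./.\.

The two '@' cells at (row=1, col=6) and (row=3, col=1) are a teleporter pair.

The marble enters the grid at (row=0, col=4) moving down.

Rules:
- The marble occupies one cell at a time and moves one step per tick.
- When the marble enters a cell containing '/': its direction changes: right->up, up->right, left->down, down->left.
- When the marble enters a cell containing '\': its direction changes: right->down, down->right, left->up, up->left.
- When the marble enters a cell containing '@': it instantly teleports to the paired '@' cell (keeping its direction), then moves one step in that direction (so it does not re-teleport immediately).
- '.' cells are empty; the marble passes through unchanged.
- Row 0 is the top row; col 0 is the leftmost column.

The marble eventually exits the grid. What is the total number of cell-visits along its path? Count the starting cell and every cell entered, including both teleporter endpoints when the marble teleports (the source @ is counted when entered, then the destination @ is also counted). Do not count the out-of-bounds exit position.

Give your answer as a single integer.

Step 1: enter (0,4), '.' pass, move down to (1,4)
Step 2: enter (1,4), '.' pass, move down to (2,4)
Step 3: enter (2,4), '.' pass, move down to (3,4)
Step 4: enter (3,4), '.' pass, move down to (4,4)
Step 5: enter (4,4), '.' pass, move down to (5,4)
Step 6: enter (5,4), '/' deflects down->left, move left to (5,3)
Step 7: enter (5,3), '.' pass, move left to (5,2)
Step 8: enter (5,2), '.' pass, move left to (5,1)
Step 9: enter (5,1), '.' pass, move left to (5,0)
Step 10: enter (5,0), '.' pass, move left to (5,-1)
Step 11: at (5,-1) — EXIT via left edge, pos 5
Path length (cell visits): 10

Answer: 10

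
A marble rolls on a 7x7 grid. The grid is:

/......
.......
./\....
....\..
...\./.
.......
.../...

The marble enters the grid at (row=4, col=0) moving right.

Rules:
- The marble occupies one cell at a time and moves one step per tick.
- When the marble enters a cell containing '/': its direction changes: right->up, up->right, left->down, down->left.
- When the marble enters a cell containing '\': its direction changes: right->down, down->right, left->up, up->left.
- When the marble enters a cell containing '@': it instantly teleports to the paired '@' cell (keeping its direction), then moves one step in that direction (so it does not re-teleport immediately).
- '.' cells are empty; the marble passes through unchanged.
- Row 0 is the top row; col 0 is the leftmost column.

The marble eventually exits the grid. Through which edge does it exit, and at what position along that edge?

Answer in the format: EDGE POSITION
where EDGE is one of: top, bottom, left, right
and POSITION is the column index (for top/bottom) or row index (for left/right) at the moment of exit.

Answer: left 6

Derivation:
Step 1: enter (4,0), '.' pass, move right to (4,1)
Step 2: enter (4,1), '.' pass, move right to (4,2)
Step 3: enter (4,2), '.' pass, move right to (4,3)
Step 4: enter (4,3), '\' deflects right->down, move down to (5,3)
Step 5: enter (5,3), '.' pass, move down to (6,3)
Step 6: enter (6,3), '/' deflects down->left, move left to (6,2)
Step 7: enter (6,2), '.' pass, move left to (6,1)
Step 8: enter (6,1), '.' pass, move left to (6,0)
Step 9: enter (6,0), '.' pass, move left to (6,-1)
Step 10: at (6,-1) — EXIT via left edge, pos 6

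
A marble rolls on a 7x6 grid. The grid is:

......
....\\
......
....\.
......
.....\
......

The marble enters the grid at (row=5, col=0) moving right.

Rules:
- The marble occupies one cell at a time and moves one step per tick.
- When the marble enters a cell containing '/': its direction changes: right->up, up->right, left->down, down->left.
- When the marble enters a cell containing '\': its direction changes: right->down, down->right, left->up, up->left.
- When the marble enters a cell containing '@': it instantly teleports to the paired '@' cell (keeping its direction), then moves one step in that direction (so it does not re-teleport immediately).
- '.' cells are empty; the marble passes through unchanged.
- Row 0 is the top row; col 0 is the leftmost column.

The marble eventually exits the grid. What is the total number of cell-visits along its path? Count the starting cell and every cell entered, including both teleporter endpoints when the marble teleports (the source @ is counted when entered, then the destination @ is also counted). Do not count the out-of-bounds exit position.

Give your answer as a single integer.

Step 1: enter (5,0), '.' pass, move right to (5,1)
Step 2: enter (5,1), '.' pass, move right to (5,2)
Step 3: enter (5,2), '.' pass, move right to (5,3)
Step 4: enter (5,3), '.' pass, move right to (5,4)
Step 5: enter (5,4), '.' pass, move right to (5,5)
Step 6: enter (5,5), '\' deflects right->down, move down to (6,5)
Step 7: enter (6,5), '.' pass, move down to (7,5)
Step 8: at (7,5) — EXIT via bottom edge, pos 5
Path length (cell visits): 7

Answer: 7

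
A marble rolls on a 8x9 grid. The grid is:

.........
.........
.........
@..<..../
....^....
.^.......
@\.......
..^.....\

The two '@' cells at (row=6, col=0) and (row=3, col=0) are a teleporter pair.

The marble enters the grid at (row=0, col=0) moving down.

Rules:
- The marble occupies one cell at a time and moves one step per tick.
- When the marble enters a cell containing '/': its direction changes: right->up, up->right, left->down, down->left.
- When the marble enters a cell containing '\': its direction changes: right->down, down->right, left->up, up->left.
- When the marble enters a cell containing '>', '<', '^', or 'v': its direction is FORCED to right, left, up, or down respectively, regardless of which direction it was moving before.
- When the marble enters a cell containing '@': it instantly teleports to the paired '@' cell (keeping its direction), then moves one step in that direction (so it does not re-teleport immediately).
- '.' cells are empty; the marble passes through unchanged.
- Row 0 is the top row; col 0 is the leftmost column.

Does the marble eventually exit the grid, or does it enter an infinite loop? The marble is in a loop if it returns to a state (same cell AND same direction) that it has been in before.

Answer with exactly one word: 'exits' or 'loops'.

Step 1: enter (0,0), '.' pass, move down to (1,0)
Step 2: enter (1,0), '.' pass, move down to (2,0)
Step 3: enter (2,0), '.' pass, move down to (3,0)
Step 4: enter (3,0), '@' teleport (3,0)->(6,0), also enter (6,0), move down to (7,0)
Step 5: enter (7,0), '.' pass, move down to (8,0)
Step 6: at (8,0) — EXIT via bottom edge, pos 0

Answer: exits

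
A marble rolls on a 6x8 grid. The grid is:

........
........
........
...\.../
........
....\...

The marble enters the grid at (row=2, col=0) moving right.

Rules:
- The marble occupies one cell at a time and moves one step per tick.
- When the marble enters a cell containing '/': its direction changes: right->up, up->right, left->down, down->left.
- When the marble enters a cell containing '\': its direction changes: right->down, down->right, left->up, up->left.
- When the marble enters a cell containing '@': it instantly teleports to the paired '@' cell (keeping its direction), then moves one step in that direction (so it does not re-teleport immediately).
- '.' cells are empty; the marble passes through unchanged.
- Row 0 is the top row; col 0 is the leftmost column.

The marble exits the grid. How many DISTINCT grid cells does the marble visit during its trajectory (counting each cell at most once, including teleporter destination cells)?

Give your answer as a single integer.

Step 1: enter (2,0), '.' pass, move right to (2,1)
Step 2: enter (2,1), '.' pass, move right to (2,2)
Step 3: enter (2,2), '.' pass, move right to (2,3)
Step 4: enter (2,3), '.' pass, move right to (2,4)
Step 5: enter (2,4), '.' pass, move right to (2,5)
Step 6: enter (2,5), '.' pass, move right to (2,6)
Step 7: enter (2,6), '.' pass, move right to (2,7)
Step 8: enter (2,7), '.' pass, move right to (2,8)
Step 9: at (2,8) — EXIT via right edge, pos 2
Distinct cells visited: 8 (path length 8)

Answer: 8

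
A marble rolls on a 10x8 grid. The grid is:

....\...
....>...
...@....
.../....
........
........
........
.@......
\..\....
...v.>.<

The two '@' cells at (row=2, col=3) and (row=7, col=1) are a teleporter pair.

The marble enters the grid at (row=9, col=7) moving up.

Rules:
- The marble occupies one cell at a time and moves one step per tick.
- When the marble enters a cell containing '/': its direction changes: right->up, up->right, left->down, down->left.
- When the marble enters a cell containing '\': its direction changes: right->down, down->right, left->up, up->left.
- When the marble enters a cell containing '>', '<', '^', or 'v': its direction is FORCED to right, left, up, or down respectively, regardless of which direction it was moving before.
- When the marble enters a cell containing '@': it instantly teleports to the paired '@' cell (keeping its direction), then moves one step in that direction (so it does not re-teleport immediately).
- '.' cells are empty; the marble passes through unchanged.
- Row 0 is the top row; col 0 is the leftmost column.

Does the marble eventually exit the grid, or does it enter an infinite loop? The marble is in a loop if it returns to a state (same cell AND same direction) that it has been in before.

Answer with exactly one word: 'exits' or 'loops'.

Step 1: enter (9,7), '<' forces up->left, move left to (9,6)
Step 2: enter (9,6), '.' pass, move left to (9,5)
Step 3: enter (9,5), '>' forces left->right, move right to (9,6)
Step 4: enter (9,6), '.' pass, move right to (9,7)
Step 5: enter (9,7), '<' forces right->left, move left to (9,6)
Step 6: at (9,6) dir=left — LOOP DETECTED (seen before)

Answer: loops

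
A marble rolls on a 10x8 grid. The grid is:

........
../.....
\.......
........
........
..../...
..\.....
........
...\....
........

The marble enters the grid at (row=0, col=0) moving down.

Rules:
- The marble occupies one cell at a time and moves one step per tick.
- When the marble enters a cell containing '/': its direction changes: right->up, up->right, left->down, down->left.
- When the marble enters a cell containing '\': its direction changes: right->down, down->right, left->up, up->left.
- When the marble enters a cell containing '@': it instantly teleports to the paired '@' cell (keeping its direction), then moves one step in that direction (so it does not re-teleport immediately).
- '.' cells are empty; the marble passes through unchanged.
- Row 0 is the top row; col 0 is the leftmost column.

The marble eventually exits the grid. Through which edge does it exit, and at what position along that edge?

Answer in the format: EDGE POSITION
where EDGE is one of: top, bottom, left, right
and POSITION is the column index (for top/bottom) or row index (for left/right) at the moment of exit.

Answer: right 2

Derivation:
Step 1: enter (0,0), '.' pass, move down to (1,0)
Step 2: enter (1,0), '.' pass, move down to (2,0)
Step 3: enter (2,0), '\' deflects down->right, move right to (2,1)
Step 4: enter (2,1), '.' pass, move right to (2,2)
Step 5: enter (2,2), '.' pass, move right to (2,3)
Step 6: enter (2,3), '.' pass, move right to (2,4)
Step 7: enter (2,4), '.' pass, move right to (2,5)
Step 8: enter (2,5), '.' pass, move right to (2,6)
Step 9: enter (2,6), '.' pass, move right to (2,7)
Step 10: enter (2,7), '.' pass, move right to (2,8)
Step 11: at (2,8) — EXIT via right edge, pos 2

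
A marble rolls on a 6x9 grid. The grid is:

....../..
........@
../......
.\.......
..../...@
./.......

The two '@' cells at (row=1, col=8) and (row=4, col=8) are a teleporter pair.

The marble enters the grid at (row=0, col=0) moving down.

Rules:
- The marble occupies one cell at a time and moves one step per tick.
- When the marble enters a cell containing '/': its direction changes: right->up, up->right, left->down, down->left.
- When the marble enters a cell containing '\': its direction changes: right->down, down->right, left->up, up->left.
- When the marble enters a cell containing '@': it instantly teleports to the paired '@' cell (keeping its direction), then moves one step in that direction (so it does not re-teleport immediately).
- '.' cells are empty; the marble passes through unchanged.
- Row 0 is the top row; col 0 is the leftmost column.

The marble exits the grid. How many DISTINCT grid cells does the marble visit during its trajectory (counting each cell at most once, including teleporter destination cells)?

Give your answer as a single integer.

Answer: 6

Derivation:
Step 1: enter (0,0), '.' pass, move down to (1,0)
Step 2: enter (1,0), '.' pass, move down to (2,0)
Step 3: enter (2,0), '.' pass, move down to (3,0)
Step 4: enter (3,0), '.' pass, move down to (4,0)
Step 5: enter (4,0), '.' pass, move down to (5,0)
Step 6: enter (5,0), '.' pass, move down to (6,0)
Step 7: at (6,0) — EXIT via bottom edge, pos 0
Distinct cells visited: 6 (path length 6)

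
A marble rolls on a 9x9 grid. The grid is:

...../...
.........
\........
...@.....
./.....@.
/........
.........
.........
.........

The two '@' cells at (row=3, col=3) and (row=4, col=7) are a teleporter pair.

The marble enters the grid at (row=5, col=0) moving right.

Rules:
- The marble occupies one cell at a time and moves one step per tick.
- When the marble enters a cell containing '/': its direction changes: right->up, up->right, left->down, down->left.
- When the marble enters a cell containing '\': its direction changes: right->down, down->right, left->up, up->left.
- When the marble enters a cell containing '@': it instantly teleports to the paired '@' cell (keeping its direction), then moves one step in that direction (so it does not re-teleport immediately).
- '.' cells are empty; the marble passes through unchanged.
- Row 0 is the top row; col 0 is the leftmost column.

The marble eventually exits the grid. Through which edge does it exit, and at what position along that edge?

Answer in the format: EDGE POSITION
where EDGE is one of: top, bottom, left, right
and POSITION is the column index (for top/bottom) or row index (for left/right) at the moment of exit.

Step 1: enter (5,0), '/' deflects right->up, move up to (4,0)
Step 2: enter (4,0), '.' pass, move up to (3,0)
Step 3: enter (3,0), '.' pass, move up to (2,0)
Step 4: enter (2,0), '\' deflects up->left, move left to (2,-1)
Step 5: at (2,-1) — EXIT via left edge, pos 2

Answer: left 2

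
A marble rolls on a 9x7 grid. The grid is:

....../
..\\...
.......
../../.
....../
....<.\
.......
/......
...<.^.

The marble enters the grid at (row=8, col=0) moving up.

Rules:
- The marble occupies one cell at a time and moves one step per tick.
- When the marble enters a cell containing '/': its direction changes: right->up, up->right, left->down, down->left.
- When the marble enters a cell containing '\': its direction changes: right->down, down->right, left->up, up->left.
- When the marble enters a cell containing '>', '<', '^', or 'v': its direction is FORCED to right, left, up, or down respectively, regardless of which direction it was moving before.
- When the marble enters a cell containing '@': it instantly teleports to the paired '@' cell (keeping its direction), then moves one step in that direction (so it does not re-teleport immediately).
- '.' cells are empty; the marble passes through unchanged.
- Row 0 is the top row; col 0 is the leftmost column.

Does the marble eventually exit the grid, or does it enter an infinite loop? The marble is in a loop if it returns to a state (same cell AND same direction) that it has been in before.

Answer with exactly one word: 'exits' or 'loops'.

Answer: exits

Derivation:
Step 1: enter (8,0), '.' pass, move up to (7,0)
Step 2: enter (7,0), '/' deflects up->right, move right to (7,1)
Step 3: enter (7,1), '.' pass, move right to (7,2)
Step 4: enter (7,2), '.' pass, move right to (7,3)
Step 5: enter (7,3), '.' pass, move right to (7,4)
Step 6: enter (7,4), '.' pass, move right to (7,5)
Step 7: enter (7,5), '.' pass, move right to (7,6)
Step 8: enter (7,6), '.' pass, move right to (7,7)
Step 9: at (7,7) — EXIT via right edge, pos 7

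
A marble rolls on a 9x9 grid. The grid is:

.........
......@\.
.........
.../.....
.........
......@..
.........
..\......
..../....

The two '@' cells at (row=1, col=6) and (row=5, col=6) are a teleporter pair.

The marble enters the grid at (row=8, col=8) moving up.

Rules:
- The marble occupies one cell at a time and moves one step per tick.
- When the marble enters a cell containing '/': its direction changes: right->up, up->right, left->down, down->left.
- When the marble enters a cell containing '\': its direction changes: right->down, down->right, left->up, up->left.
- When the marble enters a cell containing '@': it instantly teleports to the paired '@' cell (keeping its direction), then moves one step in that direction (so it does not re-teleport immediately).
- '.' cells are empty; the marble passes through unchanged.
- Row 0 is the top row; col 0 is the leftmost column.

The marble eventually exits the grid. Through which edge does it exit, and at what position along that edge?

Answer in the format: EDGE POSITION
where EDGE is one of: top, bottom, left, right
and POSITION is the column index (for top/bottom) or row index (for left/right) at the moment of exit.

Step 1: enter (8,8), '.' pass, move up to (7,8)
Step 2: enter (7,8), '.' pass, move up to (6,8)
Step 3: enter (6,8), '.' pass, move up to (5,8)
Step 4: enter (5,8), '.' pass, move up to (4,8)
Step 5: enter (4,8), '.' pass, move up to (3,8)
Step 6: enter (3,8), '.' pass, move up to (2,8)
Step 7: enter (2,8), '.' pass, move up to (1,8)
Step 8: enter (1,8), '.' pass, move up to (0,8)
Step 9: enter (0,8), '.' pass, move up to (-1,8)
Step 10: at (-1,8) — EXIT via top edge, pos 8

Answer: top 8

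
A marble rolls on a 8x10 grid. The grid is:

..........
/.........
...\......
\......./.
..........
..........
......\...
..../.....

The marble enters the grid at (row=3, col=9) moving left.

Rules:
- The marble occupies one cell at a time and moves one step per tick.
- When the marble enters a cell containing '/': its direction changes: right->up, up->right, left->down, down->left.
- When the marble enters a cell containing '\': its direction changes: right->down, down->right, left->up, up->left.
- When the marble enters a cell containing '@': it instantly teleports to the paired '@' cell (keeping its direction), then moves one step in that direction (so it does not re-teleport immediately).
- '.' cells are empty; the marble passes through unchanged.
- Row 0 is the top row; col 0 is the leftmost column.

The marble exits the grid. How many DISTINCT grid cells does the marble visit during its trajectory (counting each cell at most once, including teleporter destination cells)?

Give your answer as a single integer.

Answer: 6

Derivation:
Step 1: enter (3,9), '.' pass, move left to (3,8)
Step 2: enter (3,8), '/' deflects left->down, move down to (4,8)
Step 3: enter (4,8), '.' pass, move down to (5,8)
Step 4: enter (5,8), '.' pass, move down to (6,8)
Step 5: enter (6,8), '.' pass, move down to (7,8)
Step 6: enter (7,8), '.' pass, move down to (8,8)
Step 7: at (8,8) — EXIT via bottom edge, pos 8
Distinct cells visited: 6 (path length 6)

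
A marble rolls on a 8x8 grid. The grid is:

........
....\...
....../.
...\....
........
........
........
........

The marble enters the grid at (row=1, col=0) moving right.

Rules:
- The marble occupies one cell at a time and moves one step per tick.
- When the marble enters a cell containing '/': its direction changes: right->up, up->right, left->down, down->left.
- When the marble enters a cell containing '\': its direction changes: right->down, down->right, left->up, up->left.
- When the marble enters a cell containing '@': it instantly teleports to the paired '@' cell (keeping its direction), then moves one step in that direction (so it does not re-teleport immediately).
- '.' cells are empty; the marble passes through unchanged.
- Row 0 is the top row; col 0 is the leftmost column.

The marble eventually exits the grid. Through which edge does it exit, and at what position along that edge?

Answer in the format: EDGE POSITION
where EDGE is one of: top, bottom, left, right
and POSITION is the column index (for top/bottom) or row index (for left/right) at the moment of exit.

Answer: bottom 4

Derivation:
Step 1: enter (1,0), '.' pass, move right to (1,1)
Step 2: enter (1,1), '.' pass, move right to (1,2)
Step 3: enter (1,2), '.' pass, move right to (1,3)
Step 4: enter (1,3), '.' pass, move right to (1,4)
Step 5: enter (1,4), '\' deflects right->down, move down to (2,4)
Step 6: enter (2,4), '.' pass, move down to (3,4)
Step 7: enter (3,4), '.' pass, move down to (4,4)
Step 8: enter (4,4), '.' pass, move down to (5,4)
Step 9: enter (5,4), '.' pass, move down to (6,4)
Step 10: enter (6,4), '.' pass, move down to (7,4)
Step 11: enter (7,4), '.' pass, move down to (8,4)
Step 12: at (8,4) — EXIT via bottom edge, pos 4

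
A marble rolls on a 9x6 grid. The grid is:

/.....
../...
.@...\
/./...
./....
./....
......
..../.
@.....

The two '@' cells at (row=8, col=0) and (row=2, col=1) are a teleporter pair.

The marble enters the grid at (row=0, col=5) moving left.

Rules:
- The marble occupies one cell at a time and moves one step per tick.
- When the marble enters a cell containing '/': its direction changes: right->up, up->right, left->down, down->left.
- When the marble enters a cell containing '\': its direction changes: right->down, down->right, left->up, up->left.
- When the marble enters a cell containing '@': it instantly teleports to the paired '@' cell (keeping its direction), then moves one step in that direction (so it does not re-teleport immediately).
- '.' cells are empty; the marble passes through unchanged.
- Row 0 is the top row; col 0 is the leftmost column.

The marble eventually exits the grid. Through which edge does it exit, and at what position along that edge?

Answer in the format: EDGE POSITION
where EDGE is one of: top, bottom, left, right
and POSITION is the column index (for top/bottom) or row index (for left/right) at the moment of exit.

Answer: left 3

Derivation:
Step 1: enter (0,5), '.' pass, move left to (0,4)
Step 2: enter (0,4), '.' pass, move left to (0,3)
Step 3: enter (0,3), '.' pass, move left to (0,2)
Step 4: enter (0,2), '.' pass, move left to (0,1)
Step 5: enter (0,1), '.' pass, move left to (0,0)
Step 6: enter (0,0), '/' deflects left->down, move down to (1,0)
Step 7: enter (1,0), '.' pass, move down to (2,0)
Step 8: enter (2,0), '.' pass, move down to (3,0)
Step 9: enter (3,0), '/' deflects down->left, move left to (3,-1)
Step 10: at (3,-1) — EXIT via left edge, pos 3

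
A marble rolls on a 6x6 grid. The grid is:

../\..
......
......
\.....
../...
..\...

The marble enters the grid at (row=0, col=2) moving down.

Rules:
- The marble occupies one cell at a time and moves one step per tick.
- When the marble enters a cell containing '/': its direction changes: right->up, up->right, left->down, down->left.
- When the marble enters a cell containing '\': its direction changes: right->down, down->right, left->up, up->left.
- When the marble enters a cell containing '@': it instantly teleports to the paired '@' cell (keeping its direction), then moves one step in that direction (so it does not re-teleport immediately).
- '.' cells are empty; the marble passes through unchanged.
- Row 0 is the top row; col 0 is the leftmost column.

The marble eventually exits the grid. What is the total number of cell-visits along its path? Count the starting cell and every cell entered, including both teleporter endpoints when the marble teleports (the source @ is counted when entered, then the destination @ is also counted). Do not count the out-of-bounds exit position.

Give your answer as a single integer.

Step 1: enter (0,2), '/' deflects down->left, move left to (0,1)
Step 2: enter (0,1), '.' pass, move left to (0,0)
Step 3: enter (0,0), '.' pass, move left to (0,-1)
Step 4: at (0,-1) — EXIT via left edge, pos 0
Path length (cell visits): 3

Answer: 3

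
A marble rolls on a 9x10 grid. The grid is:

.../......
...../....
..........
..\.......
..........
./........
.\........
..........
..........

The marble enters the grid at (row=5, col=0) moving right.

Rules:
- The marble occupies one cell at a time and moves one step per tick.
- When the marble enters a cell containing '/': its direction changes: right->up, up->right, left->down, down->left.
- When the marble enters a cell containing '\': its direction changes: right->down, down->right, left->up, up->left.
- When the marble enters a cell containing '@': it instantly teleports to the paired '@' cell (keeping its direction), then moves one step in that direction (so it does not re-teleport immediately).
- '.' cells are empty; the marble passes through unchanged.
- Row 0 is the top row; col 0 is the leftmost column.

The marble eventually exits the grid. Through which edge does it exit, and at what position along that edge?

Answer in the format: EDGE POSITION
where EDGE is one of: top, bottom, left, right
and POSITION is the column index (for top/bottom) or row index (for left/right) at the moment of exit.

Step 1: enter (5,0), '.' pass, move right to (5,1)
Step 2: enter (5,1), '/' deflects right->up, move up to (4,1)
Step 3: enter (4,1), '.' pass, move up to (3,1)
Step 4: enter (3,1), '.' pass, move up to (2,1)
Step 5: enter (2,1), '.' pass, move up to (1,1)
Step 6: enter (1,1), '.' pass, move up to (0,1)
Step 7: enter (0,1), '.' pass, move up to (-1,1)
Step 8: at (-1,1) — EXIT via top edge, pos 1

Answer: top 1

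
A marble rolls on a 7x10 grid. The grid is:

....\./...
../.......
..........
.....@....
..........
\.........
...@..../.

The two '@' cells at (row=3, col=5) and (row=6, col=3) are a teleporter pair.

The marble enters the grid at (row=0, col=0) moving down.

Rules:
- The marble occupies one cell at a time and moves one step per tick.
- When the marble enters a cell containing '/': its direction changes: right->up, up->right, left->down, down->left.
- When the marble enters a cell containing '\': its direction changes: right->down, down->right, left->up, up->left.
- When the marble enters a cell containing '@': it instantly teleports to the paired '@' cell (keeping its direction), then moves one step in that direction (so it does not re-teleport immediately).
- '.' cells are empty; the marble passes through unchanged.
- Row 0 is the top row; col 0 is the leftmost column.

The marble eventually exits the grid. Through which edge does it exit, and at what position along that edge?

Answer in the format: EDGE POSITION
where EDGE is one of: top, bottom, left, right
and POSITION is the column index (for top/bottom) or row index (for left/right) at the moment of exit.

Answer: right 5

Derivation:
Step 1: enter (0,0), '.' pass, move down to (1,0)
Step 2: enter (1,0), '.' pass, move down to (2,0)
Step 3: enter (2,0), '.' pass, move down to (3,0)
Step 4: enter (3,0), '.' pass, move down to (4,0)
Step 5: enter (4,0), '.' pass, move down to (5,0)
Step 6: enter (5,0), '\' deflects down->right, move right to (5,1)
Step 7: enter (5,1), '.' pass, move right to (5,2)
Step 8: enter (5,2), '.' pass, move right to (5,3)
Step 9: enter (5,3), '.' pass, move right to (5,4)
Step 10: enter (5,4), '.' pass, move right to (5,5)
Step 11: enter (5,5), '.' pass, move right to (5,6)
Step 12: enter (5,6), '.' pass, move right to (5,7)
Step 13: enter (5,7), '.' pass, move right to (5,8)
Step 14: enter (5,8), '.' pass, move right to (5,9)
Step 15: enter (5,9), '.' pass, move right to (5,10)
Step 16: at (5,10) — EXIT via right edge, pos 5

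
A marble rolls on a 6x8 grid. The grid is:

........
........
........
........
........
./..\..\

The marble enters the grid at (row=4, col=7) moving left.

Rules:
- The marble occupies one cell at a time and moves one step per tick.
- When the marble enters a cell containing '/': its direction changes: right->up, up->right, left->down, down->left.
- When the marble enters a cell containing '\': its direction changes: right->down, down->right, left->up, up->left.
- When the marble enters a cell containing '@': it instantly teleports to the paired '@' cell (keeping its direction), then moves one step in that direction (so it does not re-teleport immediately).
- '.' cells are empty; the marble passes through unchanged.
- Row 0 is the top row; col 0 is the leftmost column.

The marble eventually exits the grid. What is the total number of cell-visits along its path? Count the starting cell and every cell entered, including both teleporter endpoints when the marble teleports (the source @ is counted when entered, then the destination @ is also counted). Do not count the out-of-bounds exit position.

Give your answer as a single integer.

Step 1: enter (4,7), '.' pass, move left to (4,6)
Step 2: enter (4,6), '.' pass, move left to (4,5)
Step 3: enter (4,5), '.' pass, move left to (4,4)
Step 4: enter (4,4), '.' pass, move left to (4,3)
Step 5: enter (4,3), '.' pass, move left to (4,2)
Step 6: enter (4,2), '.' pass, move left to (4,1)
Step 7: enter (4,1), '.' pass, move left to (4,0)
Step 8: enter (4,0), '.' pass, move left to (4,-1)
Step 9: at (4,-1) — EXIT via left edge, pos 4
Path length (cell visits): 8

Answer: 8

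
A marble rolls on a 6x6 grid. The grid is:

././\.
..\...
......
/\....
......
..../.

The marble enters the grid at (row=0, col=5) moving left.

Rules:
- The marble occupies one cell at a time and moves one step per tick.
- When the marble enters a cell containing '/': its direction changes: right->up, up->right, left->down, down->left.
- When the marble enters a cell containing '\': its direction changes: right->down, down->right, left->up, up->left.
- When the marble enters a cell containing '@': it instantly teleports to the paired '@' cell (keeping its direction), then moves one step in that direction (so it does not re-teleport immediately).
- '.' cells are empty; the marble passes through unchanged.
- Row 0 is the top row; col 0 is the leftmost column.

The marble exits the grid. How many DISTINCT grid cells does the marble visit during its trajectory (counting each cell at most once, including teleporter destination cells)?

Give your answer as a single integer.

Answer: 2

Derivation:
Step 1: enter (0,5), '.' pass, move left to (0,4)
Step 2: enter (0,4), '\' deflects left->up, move up to (-1,4)
Step 3: at (-1,4) — EXIT via top edge, pos 4
Distinct cells visited: 2 (path length 2)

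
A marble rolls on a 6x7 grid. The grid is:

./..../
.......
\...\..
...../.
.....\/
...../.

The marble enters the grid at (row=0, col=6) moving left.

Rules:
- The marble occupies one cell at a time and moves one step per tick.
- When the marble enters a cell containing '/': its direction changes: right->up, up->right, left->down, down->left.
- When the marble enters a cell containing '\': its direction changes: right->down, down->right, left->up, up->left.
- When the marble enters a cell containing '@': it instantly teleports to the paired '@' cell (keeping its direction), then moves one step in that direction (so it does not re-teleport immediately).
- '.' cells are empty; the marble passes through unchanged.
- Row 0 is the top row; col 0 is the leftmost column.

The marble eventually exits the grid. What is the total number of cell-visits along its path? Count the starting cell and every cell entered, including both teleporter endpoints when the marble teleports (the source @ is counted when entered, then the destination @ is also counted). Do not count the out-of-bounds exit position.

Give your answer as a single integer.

Answer: 8

Derivation:
Step 1: enter (0,6), '/' deflects left->down, move down to (1,6)
Step 2: enter (1,6), '.' pass, move down to (2,6)
Step 3: enter (2,6), '.' pass, move down to (3,6)
Step 4: enter (3,6), '.' pass, move down to (4,6)
Step 5: enter (4,6), '/' deflects down->left, move left to (4,5)
Step 6: enter (4,5), '\' deflects left->up, move up to (3,5)
Step 7: enter (3,5), '/' deflects up->right, move right to (3,6)
Step 8: enter (3,6), '.' pass, move right to (3,7)
Step 9: at (3,7) — EXIT via right edge, pos 3
Path length (cell visits): 8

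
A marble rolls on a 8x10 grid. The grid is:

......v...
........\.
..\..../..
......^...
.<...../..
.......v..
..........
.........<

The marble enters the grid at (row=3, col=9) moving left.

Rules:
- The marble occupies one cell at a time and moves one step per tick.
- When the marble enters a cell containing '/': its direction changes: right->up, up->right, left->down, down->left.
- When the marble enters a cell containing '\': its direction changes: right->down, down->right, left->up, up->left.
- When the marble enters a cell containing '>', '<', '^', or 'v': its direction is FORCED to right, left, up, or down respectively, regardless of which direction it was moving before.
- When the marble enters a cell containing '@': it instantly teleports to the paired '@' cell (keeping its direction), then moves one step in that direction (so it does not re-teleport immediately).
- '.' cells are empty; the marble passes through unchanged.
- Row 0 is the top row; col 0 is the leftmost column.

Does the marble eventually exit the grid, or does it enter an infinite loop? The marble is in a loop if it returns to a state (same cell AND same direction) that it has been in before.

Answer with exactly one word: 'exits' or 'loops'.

Answer: loops

Derivation:
Step 1: enter (3,9), '.' pass, move left to (3,8)
Step 2: enter (3,8), '.' pass, move left to (3,7)
Step 3: enter (3,7), '.' pass, move left to (3,6)
Step 4: enter (3,6), '^' forces left->up, move up to (2,6)
Step 5: enter (2,6), '.' pass, move up to (1,6)
Step 6: enter (1,6), '.' pass, move up to (0,6)
Step 7: enter (0,6), 'v' forces up->down, move down to (1,6)
Step 8: enter (1,6), '.' pass, move down to (2,6)
Step 9: enter (2,6), '.' pass, move down to (3,6)
Step 10: enter (3,6), '^' forces down->up, move up to (2,6)
Step 11: at (2,6) dir=up — LOOP DETECTED (seen before)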